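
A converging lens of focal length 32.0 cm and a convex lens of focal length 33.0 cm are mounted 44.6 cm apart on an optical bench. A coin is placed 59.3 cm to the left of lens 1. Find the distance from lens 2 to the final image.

Lens 1: 1/d_i1 = 1/f₁ − 1/d_o1 = 1/(32.0) − 1/(59.3) = 0.01439, so d_i1 = 69.51 cm.
The intermediate image is 69.51 cm to the right of lens 1, which lies 24.91 cm to the right of lens 2 — a virtual object — so d_o2 = −24.91 cm.
Lens 2: 1/d_i2 = 1/f₂ − 1/d_o2 = 1/(33.0) − 1/(-24.91) = 0.07045, so d_i2 = 14.2 cm.
The final image is real, 14.2 cm to the right of lens 2 (overall magnification ≈ -0.67).

14.2 cm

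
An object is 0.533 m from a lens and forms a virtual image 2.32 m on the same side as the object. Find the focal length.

Virtual image ⇒ d_i = −2.32 m.
1/f = 1/d_o + 1/d_i = 1/(0.533) + 1/(-2.32) = 1.445, so f = 0.692 m.
Since f is positive, the lens is converging.

f = 0.692 m (converging)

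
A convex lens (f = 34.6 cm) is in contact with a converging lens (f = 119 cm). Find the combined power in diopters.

P₁ = 1/f₁ = 1/(0.346 m) = +2.890 D; P₂ = 1/f₂ = 1/(1.19 m) = +0.8403 D.
For thin lenses in contact, P = P₁ + P₂ = (+2.890) + (+0.8403) = +3.73 D.

P = +3.73 D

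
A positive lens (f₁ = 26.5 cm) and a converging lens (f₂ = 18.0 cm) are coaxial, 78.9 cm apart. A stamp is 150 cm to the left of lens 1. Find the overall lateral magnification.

Lens 1: 1/d_i1 = 1/(26.5) − 1/(150) = 0.03107, so d_i1 = 32.19 cm; m₁ = −d_i1/d_o1 = -0.2146.
d_o2 = 78.9 − (32.19) = 46.71 cm.
Lens 2: 1/d_i2 = 1/(18.0) − 1/(46.71) = 0.03415, so d_i2 = 29.29 cm; m₂ = −d_i2/d_o2 = -0.6270.
m = m₁·m₂ = (-0.2146)(-0.6270) = +0.135.

m = +0.135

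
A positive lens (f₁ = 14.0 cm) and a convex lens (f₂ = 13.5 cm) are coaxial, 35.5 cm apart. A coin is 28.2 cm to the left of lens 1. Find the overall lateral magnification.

Lens 1: 1/d_i1 = 1/(14.0) − 1/(28.2) = 0.03597, so d_i1 = 27.80 cm; m₁ = −d_i1/d_o1 = -0.9858.
d_o2 = 35.5 − (27.80) = 7.700 cm.
Lens 2: 1/d_i2 = 1/(13.5) − 1/(7.700) = -0.05580, so d_i2 = -17.92 cm; m₂ = −d_i2/d_o2 = +2.328.
m = m₁·m₂ = (-0.9858)(+2.328) = -2.29.

m = -2.29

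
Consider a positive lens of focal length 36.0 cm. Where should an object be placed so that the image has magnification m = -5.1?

m = −d_i/d_o ⇒ d_i = −m·d_o.
1/f = 1/d_o + 1/d_i = 1/d_o − 1/(m·d_o) = (1 − 1/m)/d_o, so d_o = f(1 − 1/m) = (36.00)(1 − 1/(-5.1)) = 43.1 cm.

43.1 cm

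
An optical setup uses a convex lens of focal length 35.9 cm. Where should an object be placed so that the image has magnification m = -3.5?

46.2 cm

m = −d_i/d_o ⇒ d_i = −m·d_o.
1/f = 1/d_o + 1/d_i = 1/d_o − 1/(m·d_o) = (1 − 1/m)/d_o, so d_o = f(1 − 1/m) = (35.90)(1 − 1/(-3.5)) = 46.2 cm.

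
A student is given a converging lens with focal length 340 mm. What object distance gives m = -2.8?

461 mm

m = −d_i/d_o ⇒ d_i = −m·d_o.
1/f = 1/d_o + 1/d_i = 1/d_o − 1/(m·d_o) = (1 − 1/m)/d_o, so d_o = f(1 − 1/m) = (340.0)(1 − 1/(-2.8)) = 461 mm.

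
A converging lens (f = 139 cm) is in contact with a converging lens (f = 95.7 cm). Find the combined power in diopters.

P₁ = 1/f₁ = 1/(1.39 m) = +0.7194 D; P₂ = 1/f₂ = 1/(0.957 m) = +1.045 D.
For thin lenses in contact, P = P₁ + P₂ = (+0.7194) + (+1.045) = +1.76 D.

P = +1.76 D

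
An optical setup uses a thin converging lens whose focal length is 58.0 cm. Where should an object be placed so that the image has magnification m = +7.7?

50.5 cm

m = −d_i/d_o ⇒ d_i = −m·d_o.
1/f = 1/d_o + 1/d_i = 1/d_o − 1/(m·d_o) = (1 − 1/m)/d_o, so d_o = f(1 − 1/m) = (58.00)(1 − 1/(+7.7)) = 50.5 cm.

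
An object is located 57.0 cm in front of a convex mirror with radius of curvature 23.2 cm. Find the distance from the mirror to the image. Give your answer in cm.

9.64 cm

f = R/2 = 23.2/2 = 11.60 cm; for a convex mirror, f = -11.60 cm.
Mirror equation: 1/q = 1/f − 1/p = 1/(-11.60) − 1/(57.0) = -0.08621 − 0.01754 = -0.1038, so q = -9.64 cm.
The image is virtual, upright and reduced, behind the mirror.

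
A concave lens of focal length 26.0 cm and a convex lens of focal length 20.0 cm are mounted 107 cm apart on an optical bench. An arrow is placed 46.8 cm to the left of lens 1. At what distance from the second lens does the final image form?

Lens 1 is diverging, so f₁ = −26.0 cm.
Lens 1: 1/d_i1 = 1/f₁ − 1/d_o1 = 1/(-26.0) − 1/(46.8) = -0.05983, so d_i1 = -16.71 cm.
The intermediate image is 16.71 cm to the left of lens 1 (virtual), which is 107 − (-16.71) = 123.7 cm to the left of lens 2, so d_o2 = +123.7 cm.
Lens 2: 1/d_i2 = 1/f₂ − 1/d_o2 = 1/(20.0) − 1/(123.7) = 0.04192, so d_i2 = 23.9 cm.
The final image is real, 23.9 cm to the right of lens 2 (overall magnification ≈ -0.069).

23.9 cm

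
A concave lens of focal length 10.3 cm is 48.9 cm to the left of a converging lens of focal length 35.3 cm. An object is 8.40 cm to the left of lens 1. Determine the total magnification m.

m = -1.07

f₁ = −10.3 cm (diverging).
Lens 1: 1/d_i1 = 1/(-10.3) − 1/(8.40) = -0.2161, so d_i1 = -4.627 cm; m₁ = −d_i1/d_o1 = +0.5508.
d_o2 = 48.9 − (-4.627) = 53.53 cm.
Lens 2: 1/d_i2 = 1/(35.3) − 1/(53.53) = 0.009647, so d_i2 = 103.7 cm; m₂ = −d_i2/d_o2 = -1.936.
m = m₁·m₂ = (+0.5508)(-1.936) = -1.07.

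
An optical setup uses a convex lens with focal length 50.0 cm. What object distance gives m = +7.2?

m = −d_i/d_o ⇒ d_i = −m·d_o.
1/f = 1/d_o + 1/d_i = 1/d_o − 1/(m·d_o) = (1 − 1/m)/d_o, so d_o = f(1 − 1/m) = (50.00)(1 − 1/(+7.2)) = 43.1 cm.

43.1 cm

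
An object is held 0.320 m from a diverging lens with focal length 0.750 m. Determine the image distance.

For a diverging lens, f = -0.750 m.
Thin-lens equation: 1/d_i = 1/f − 1/d_o = 1/(-0.7500) − 1/(0.320) = -1.333 − 3.125 = -4.458, so d_i = -0.224 m.
The image is virtual, upright and reduced, on the same side as the object.

0.224 m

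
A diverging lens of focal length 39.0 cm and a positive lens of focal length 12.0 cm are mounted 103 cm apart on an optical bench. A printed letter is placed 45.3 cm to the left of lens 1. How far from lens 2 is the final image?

13.3 cm

Lens 1 is diverging, so f₁ = −39.0 cm.
Lens 1: 1/d_i1 = 1/f₁ − 1/d_o1 = 1/(-39.0) − 1/(45.3) = -0.04772, so d_i1 = -20.96 cm.
The intermediate image is 20.96 cm to the left of lens 1 (virtual), which is 103 − (-20.96) = 124.0 cm to the left of lens 2, so d_o2 = +124.0 cm.
Lens 2: 1/d_i2 = 1/f₂ − 1/d_o2 = 1/(12.0) − 1/(124.0) = 0.07527, so d_i2 = 13.3 cm.
The final image is real, 13.3 cm to the right of lens 2 (overall magnification ≈ -0.050).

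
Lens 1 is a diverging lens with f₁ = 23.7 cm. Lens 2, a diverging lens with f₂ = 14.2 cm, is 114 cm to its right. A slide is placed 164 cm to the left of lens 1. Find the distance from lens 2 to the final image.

12.8 cm

Lens 1 is diverging, so f₁ = −23.7 cm.
Lens 1: 1/d_i1 = 1/f₁ − 1/d_o1 = 1/(-23.7) − 1/(164) = -0.04829, so d_i1 = -20.71 cm.
The intermediate image is 20.71 cm to the left of lens 1 (virtual), which is 114 − (-20.71) = 134.7 cm to the left of lens 2, so d_o2 = +134.7 cm.
Lens 2 is diverging, so f₂ = −14.2 cm.
Lens 2: 1/d_i2 = 1/f₂ − 1/d_o2 = 1/(-14.2) − 1/(134.7) = -0.07785, so d_i2 = -12.8 cm.
The final image is virtual, 12.8 cm to the left of lens 2 (overall magnification ≈ 0.012).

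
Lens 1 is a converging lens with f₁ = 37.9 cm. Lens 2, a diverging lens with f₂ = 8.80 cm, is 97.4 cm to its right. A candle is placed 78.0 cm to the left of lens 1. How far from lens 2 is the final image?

Lens 1: 1/d_i1 = 1/f₁ − 1/d_o1 = 1/(37.9) − 1/(78.0) = 0.01356, so d_i1 = 73.72 cm.
The intermediate image is 73.72 cm to the right of lens 1, which is 97.4 − (73.72) = 23.68 cm to the left of lens 2, so d_o2 = +23.68 cm.
Lens 2 is diverging, so f₂ = −8.80 cm.
Lens 2: 1/d_i2 = 1/f₂ − 1/d_o2 = 1/(-8.80) − 1/(23.68) = -0.1559, so d_i2 = -6.42 cm.
The final image is virtual, 6.42 cm to the left of lens 2 (overall magnification ≈ -0.26).

6.42 cm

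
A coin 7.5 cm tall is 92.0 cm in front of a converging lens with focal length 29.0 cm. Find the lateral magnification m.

m = -0.460

1/d_i = 1/f − 1/d_o = 1/(29.00) − 1/(92.0) = 0.02361, so d_i = 42.35 cm.
m = −d_i/d_o = −(42.35)/(92.0) = -0.460.
The image is real, inverted and reduced, on the far side of the lens.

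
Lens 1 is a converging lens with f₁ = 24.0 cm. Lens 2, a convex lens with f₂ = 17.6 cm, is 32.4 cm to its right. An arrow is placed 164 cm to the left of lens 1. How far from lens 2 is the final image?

5.67 cm

Lens 1: 1/d_i1 = 1/f₁ − 1/d_o1 = 1/(24.0) − 1/(164) = 0.03557, so d_i1 = 28.11 cm.
The intermediate image is 28.11 cm to the right of lens 1, which is 32.4 − (28.11) = 4.290 cm to the left of lens 2, so d_o2 = +4.290 cm.
Lens 2: 1/d_i2 = 1/f₂ − 1/d_o2 = 1/(17.6) − 1/(4.290) = -0.1763, so d_i2 = -5.67 cm.
The final image is virtual, 5.67 cm to the left of lens 2 (overall magnification ≈ -0.23).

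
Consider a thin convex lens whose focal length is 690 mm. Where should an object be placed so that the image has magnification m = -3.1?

m = −d_i/d_o ⇒ d_i = −m·d_o.
1/f = 1/d_o + 1/d_i = 1/d_o − 1/(m·d_o) = (1 − 1/m)/d_o, so d_o = f(1 − 1/m) = (690.0)(1 − 1/(-3.1)) = 913 mm.

913 mm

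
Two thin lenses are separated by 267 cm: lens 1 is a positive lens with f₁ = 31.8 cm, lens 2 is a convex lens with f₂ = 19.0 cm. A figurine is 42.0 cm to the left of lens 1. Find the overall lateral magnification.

Lens 1: 1/d_i1 = 1/(31.8) − 1/(42.0) = 0.007637, so d_i1 = 130.9 cm; m₁ = −d_i1/d_o1 = -3.117.
d_o2 = 267 − (130.9) = 136.1 cm.
Lens 2: 1/d_i2 = 1/(19.0) − 1/(136.1) = 0.04528, so d_i2 = 22.08 cm; m₂ = −d_i2/d_o2 = -0.1623.
m = m₁·m₂ = (-3.117)(-0.1623) = +0.506.

m = +0.506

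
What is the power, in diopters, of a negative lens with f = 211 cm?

P = -0.474 D

For a negative lens, f = −211 cm.
f = -211 cm = -2.11 m.
P = 1/f = 1/(-2.11 m) = -0.474 D.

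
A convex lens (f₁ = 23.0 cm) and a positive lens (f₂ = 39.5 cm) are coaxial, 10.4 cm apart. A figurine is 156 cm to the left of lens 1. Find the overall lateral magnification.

m = -0.122

Lens 1: 1/d_i1 = 1/(23.0) − 1/(156) = 0.03707, so d_i1 = 26.98 cm; m₁ = −d_i1/d_o1 = -0.1729.
d_o2 = 10.4 − (26.98) = -16.58 cm (virtual object).
Lens 2: 1/d_i2 = 1/(39.5) − 1/(-16.58) = 0.08563, so d_i2 = 11.68 cm; m₂ = −d_i2/d_o2 = +0.7044.
m = m₁·m₂ = (-0.1729)(+0.7044) = -0.122.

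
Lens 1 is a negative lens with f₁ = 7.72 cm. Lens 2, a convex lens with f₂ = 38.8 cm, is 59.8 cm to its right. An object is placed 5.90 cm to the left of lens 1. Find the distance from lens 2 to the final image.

Lens 1 is diverging, so f₁ = −7.72 cm.
Lens 1: 1/d_i1 = 1/f₁ − 1/d_o1 = 1/(-7.72) − 1/(5.90) = -0.2990, so d_i1 = -3.344 cm.
The intermediate image is 3.344 cm to the left of lens 1 (virtual), which is 59.8 − (-3.344) = 63.14 cm to the left of lens 2, so d_o2 = +63.14 cm.
Lens 2: 1/d_i2 = 1/f₂ − 1/d_o2 = 1/(38.8) − 1/(63.14) = 0.009935, so d_i2 = 101 cm.
The final image is real, 101 cm to the right of lens 2 (overall magnification ≈ -0.90).

101 cm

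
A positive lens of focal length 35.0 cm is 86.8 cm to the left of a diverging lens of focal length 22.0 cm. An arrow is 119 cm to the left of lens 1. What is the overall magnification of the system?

m = -0.155

Lens 1: 1/d_i1 = 1/(35.0) − 1/(119) = 0.02017, so d_i1 = 49.58 cm; m₁ = −d_i1/d_o1 = -0.4166.
d_o2 = 86.8 − (49.58) = 37.22 cm.
f₂ = −22.0 cm (diverging).
Lens 2: 1/d_i2 = 1/(-22.0) − 1/(37.22) = -0.07232, so d_i2 = -13.83 cm; m₂ = −d_i2/d_o2 = +0.3715.
m = m₁·m₂ = (-0.4166)(+0.3715) = -0.155.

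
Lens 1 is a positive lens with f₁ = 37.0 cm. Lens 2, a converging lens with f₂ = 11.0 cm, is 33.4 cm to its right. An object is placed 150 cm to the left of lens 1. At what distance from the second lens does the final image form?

6.47 cm

Lens 1: 1/d_i1 = 1/f₁ − 1/d_o1 = 1/(37.0) − 1/(150) = 0.02036, so d_i1 = 49.12 cm.
The intermediate image is 49.12 cm to the right of lens 1, which lies 15.72 cm to the right of lens 2 — a virtual object — so d_o2 = −15.72 cm.
Lens 2: 1/d_i2 = 1/f₂ − 1/d_o2 = 1/(11.0) − 1/(-15.72) = 0.1545, so d_i2 = 6.47 cm.
The final image is real, 6.47 cm to the right of lens 2 (overall magnification ≈ -0.13).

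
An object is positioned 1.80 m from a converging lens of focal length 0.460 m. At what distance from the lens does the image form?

0.618 m

Thin-lens equation: 1/s_i = 1/f − 1/s_o = 1/(0.4600) − 1/(1.80) = 2.174 − 0.5556 = 1.618, so s_i = 0.618 m.
The image is real, inverted and reduced, on the far side of the lens.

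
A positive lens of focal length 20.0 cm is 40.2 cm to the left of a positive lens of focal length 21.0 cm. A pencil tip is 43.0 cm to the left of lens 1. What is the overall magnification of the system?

Lens 1: 1/d_i1 = 1/(20.0) − 1/(43.0) = 0.02674, so d_i1 = 37.39 cm; m₁ = −d_i1/d_o1 = -0.8695.
d_o2 = 40.2 − (37.39) = 2.810 cm.
Lens 2: 1/d_i2 = 1/(21.0) − 1/(2.810) = -0.3083, so d_i2 = -3.244 cm; m₂ = −d_i2/d_o2 = +1.154.
m = m₁·m₂ = (-0.8695)(+1.154) = -1.00.

m = -1.00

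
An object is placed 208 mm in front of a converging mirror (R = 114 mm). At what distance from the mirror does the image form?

78.5 mm

f = R/2 = 114/2 = 57.00 mm.
Mirror equation: 1/d_i = 1/f − 1/d_o = 1/(57.00) − 1/(208) = 0.01754 − 0.004808 = 0.01274, so d_i = 78.5 mm.
The image is real, inverted and reduced, in front of the mirror.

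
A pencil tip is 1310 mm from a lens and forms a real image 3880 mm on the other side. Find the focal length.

f = 979 mm (converging)

Real image ⇒ d_i = +3880 mm.
1/f = 1/d_o + 1/d_i = 1/(1310) + 1/(3880) = 0.001021, so f = 979 mm.
Since f is positive, the lens is converging.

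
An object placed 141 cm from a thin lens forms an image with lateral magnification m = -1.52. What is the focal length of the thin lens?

f = 85.0 cm (converging)

m = −d_i/d_o ⇒ d_i = −m·d_o = −(-1.52)·(141) = 214.3 cm.
1/f = 1/d_o + 1/d_i = 1/(141) + 1/(214.3) = 0.01176, so f = 85.0 cm.
Since f is positive, the thin lens is converging.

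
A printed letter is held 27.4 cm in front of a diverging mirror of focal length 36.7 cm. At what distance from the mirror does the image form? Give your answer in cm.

15.7 cm

For a diverging mirror, f = -36.7 cm.
Mirror equation: 1/v = 1/f − 1/u = 1/(-36.70) − 1/(27.4) = -0.02725 − 0.03650 = -0.06374, so v = -15.7 cm.
The image is virtual, upright and reduced, behind the mirror.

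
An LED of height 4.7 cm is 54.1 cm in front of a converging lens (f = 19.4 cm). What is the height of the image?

1/d_i = 1/f − 1/d_o = 1/(19.40) − 1/(54.1) = 0.03306, so d_i = 30.25 cm.
m = −d_i/d_o = -0.5591.
|h_i| = |m|·h_o = 0.5591 × 4.7 = 2.63 cm. The image is real, inverted and reduced, on the far side of the lens.

2.63 cm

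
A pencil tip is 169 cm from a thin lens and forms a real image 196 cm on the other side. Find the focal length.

f = 90.8 cm (converging)

Real image ⇒ d_i = +196 cm.
1/f = 1/d_o + 1/d_i = 1/(169) + 1/(196) = 0.01102, so f = 90.8 cm.
Since f is positive, the thin lens is converging.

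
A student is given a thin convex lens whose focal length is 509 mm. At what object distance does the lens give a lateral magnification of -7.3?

m = −d_i/d_o ⇒ d_i = −m·d_o.
1/f = 1/d_o + 1/d_i = 1/d_o − 1/(m·d_o) = (1 − 1/m)/d_o, so d_o = f(1 − 1/m) = (509.0)(1 − 1/(-7.3)) = 579 mm.

579 mm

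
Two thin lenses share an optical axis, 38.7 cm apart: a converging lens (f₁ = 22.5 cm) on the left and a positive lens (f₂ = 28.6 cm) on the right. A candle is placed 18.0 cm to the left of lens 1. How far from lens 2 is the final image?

Lens 1: 1/d_i1 = 1/f₁ − 1/d_o1 = 1/(22.5) − 1/(18.0) = -0.01111, so d_i1 = -90.00 cm.
The intermediate image is 90.00 cm to the left of lens 1 (virtual), which is 38.7 − (-90.00) = 128.7 cm to the left of lens 2, so d_o2 = +128.7 cm.
Lens 2: 1/d_i2 = 1/f₂ − 1/d_o2 = 1/(28.6) − 1/(128.7) = 0.02720, so d_i2 = 36.8 cm.
The final image is real, 36.8 cm to the right of lens 2 (overall magnification ≈ -1.4).

36.8 cm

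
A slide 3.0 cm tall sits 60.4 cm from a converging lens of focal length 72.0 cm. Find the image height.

18.6 cm

1/d_i = 1/f − 1/d_o = 1/(72.00) − 1/(60.4) = -0.002667, so d_i = -374.9 cm.
m = −d_i/d_o = +6.207.
|h_i| = |m|·h_o = 6.207 × 3.0 = 18.6 cm. The image is virtual, upright and enlarged, on the same side as the object.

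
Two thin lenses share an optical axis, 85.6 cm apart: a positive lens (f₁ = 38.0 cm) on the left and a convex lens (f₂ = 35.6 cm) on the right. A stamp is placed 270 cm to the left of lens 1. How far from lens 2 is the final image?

255 cm

Lens 1: 1/d_i1 = 1/f₁ − 1/d_o1 = 1/(38.0) − 1/(270) = 0.02261, so d_i1 = 44.22 cm.
The intermediate image is 44.22 cm to the right of lens 1, which is 85.6 − (44.22) = 41.38 cm to the left of lens 2, so d_o2 = +41.38 cm.
Lens 2: 1/d_i2 = 1/f₂ − 1/d_o2 = 1/(35.6) − 1/(41.38) = 0.003924, so d_i2 = 255 cm.
The final image is real, 255 cm to the right of lens 2 (overall magnification ≈ 1.0).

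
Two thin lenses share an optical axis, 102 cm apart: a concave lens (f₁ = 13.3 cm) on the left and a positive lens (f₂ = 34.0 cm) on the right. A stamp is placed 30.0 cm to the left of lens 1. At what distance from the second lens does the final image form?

Lens 1 is diverging, so f₁ = −13.3 cm.
Lens 1: 1/d_i1 = 1/f₁ − 1/d_o1 = 1/(-13.3) − 1/(30.0) = -0.1085, so d_i1 = -9.215 cm.
The intermediate image is 9.215 cm to the left of lens 1 (virtual), which is 102 − (-9.215) = 111.2 cm to the left of lens 2, so d_o2 = +111.2 cm.
Lens 2: 1/d_i2 = 1/f₂ − 1/d_o2 = 1/(34.0) − 1/(111.2) = 0.02042, so d_i2 = 49.0 cm.
The final image is real, 49.0 cm to the right of lens 2 (overall magnification ≈ -0.14).

49.0 cm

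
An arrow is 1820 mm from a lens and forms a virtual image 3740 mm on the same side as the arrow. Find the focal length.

Virtual image ⇒ d_i = −3740 mm.
1/f = 1/d_o + 1/d_i = 1/(1820) + 1/(-3740) = 0.0002821, so f = 3550 mm.
Since f is positive, the lens is converging.

f = 3550 mm (converging)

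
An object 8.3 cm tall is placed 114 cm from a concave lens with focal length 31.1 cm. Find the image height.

1.78 cm

For a concave lens, f = -31.1 cm.
1/d_i = 1/f − 1/d_o = 1/(-31.10) − 1/(114) = -0.04093, so d_i = -24.43 cm.
m = −d_i/d_o = +0.2143.
|h_i| = |m|·h_o = 0.2143 × 8.3 = 1.78 cm. The image is virtual, upright and reduced, on the same side as the object.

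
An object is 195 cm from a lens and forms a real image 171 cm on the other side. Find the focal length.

f = 91.1 cm (converging)

Real image ⇒ d_i = +171 cm.
1/f = 1/d_o + 1/d_i = 1/(195) + 1/(171) = 0.01098, so f = 91.1 cm.
Since f is positive, the lens is converging.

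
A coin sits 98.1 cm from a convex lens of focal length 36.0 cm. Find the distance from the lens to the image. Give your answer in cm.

Thin-lens equation: 1/q = 1/f − 1/p = 1/(36.00) − 1/(98.1) = 0.02778 − 0.01019 = 0.01758, so q = 56.9 cm.
The image is real, inverted and reduced, on the far side of the lens.

56.9 cm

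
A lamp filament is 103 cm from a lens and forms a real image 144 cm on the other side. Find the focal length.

Real image ⇒ d_i = +144 cm.
1/f = 1/d_o + 1/d_i = 1/(103) + 1/(144) = 0.01665, so f = 60.0 cm.
Since f is positive, the lens is converging.

f = 60.0 cm (converging)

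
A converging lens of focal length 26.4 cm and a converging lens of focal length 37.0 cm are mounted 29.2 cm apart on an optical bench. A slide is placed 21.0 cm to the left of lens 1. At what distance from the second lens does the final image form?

51.4 cm

Lens 1: 1/d_i1 = 1/f₁ − 1/d_o1 = 1/(26.4) − 1/(21.0) = -0.009740, so d_i1 = -102.7 cm.
The intermediate image is 102.7 cm to the left of lens 1 (virtual), which is 29.2 − (-102.7) = 131.9 cm to the left of lens 2, so d_o2 = +131.9 cm.
Lens 2: 1/d_i2 = 1/f₂ − 1/d_o2 = 1/(37.0) − 1/(131.9) = 0.01945, so d_i2 = 51.4 cm.
The final image is real, 51.4 cm to the right of lens 2 (overall magnification ≈ -1.9).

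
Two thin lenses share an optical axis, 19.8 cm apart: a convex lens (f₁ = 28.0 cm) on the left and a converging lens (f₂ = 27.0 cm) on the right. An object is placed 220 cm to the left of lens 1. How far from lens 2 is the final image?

Lens 1: 1/d_i1 = 1/f₁ − 1/d_o1 = 1/(28.0) − 1/(220) = 0.03117, so d_i1 = 32.08 cm.
The intermediate image is 32.08 cm to the right of lens 1, which lies 12.28 cm to the right of lens 2 — a virtual object — so d_o2 = −12.28 cm.
Lens 2: 1/d_i2 = 1/f₂ − 1/d_o2 = 1/(27.0) − 1/(-12.28) = 0.1185, so d_i2 = 8.44 cm.
The final image is real, 8.44 cm to the right of lens 2 (overall magnification ≈ -0.10).

8.44 cm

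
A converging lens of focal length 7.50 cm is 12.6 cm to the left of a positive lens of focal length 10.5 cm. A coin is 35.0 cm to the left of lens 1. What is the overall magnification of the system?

m = -0.385

Lens 1: 1/d_i1 = 1/(7.50) − 1/(35.0) = 0.1048, so d_i1 = 9.545 cm; m₁ = −d_i1/d_o1 = -0.2727.
d_o2 = 12.6 − (9.545) = 3.055 cm.
Lens 2: 1/d_i2 = 1/(10.5) − 1/(3.055) = -0.2321, so d_i2 = -4.309 cm; m₂ = −d_i2/d_o2 = +1.410.
m = m₁·m₂ = (-0.2727)(+1.410) = -0.385.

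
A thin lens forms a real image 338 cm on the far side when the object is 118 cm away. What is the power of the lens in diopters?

P = +1.14 D

d_i = +338 cm.
1/f = 1/d_o + 1/d_i = 1/(118) + 1/(338) = 0.01143 cm⁻¹.
f = 87.46 cm = 0.8746 m, so P = 1/f = +1.14 D.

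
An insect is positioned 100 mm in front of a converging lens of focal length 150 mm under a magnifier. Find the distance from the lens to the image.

300 mm

Thin-lens equation: 1/d_i = 1/f − 1/d_o = 1/(150.0) − 1/(100) = 0.006667 − 0.01000 = -0.003333, so d_i = -300 mm.
The image is virtual, upright and enlarged, on the same side as the object.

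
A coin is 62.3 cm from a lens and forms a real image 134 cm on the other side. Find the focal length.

f = 42.5 cm (converging)

Real image ⇒ d_i = +134 cm.
1/f = 1/d_o + 1/d_i = 1/(62.3) + 1/(134) = 0.02351, so f = 42.5 cm.
Since f is positive, the lens is converging.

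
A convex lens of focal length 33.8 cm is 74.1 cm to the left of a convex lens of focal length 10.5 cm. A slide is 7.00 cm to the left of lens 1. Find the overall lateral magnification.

Lens 1: 1/d_i1 = 1/(33.8) − 1/(7.00) = -0.1133, so d_i1 = -8.828 cm; m₁ = −d_i1/d_o1 = +1.261.
d_o2 = 74.1 − (-8.828) = 82.93 cm.
Lens 2: 1/d_i2 = 1/(10.5) − 1/(82.93) = 0.08318, so d_i2 = 12.02 cm; m₂ = −d_i2/d_o2 = -0.1450.
m = m₁·m₂ = (+1.261)(-0.1450) = -0.183.

m = -0.183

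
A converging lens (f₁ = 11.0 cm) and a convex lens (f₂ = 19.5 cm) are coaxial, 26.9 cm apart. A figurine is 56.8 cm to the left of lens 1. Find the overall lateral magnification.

m = -0.750

Lens 1: 1/d_i1 = 1/(11.0) − 1/(56.8) = 0.07330, so d_i1 = 13.64 cm; m₁ = −d_i1/d_o1 = -0.2401.
d_o2 = 26.9 − (13.64) = 13.26 cm.
Lens 2: 1/d_i2 = 1/(19.5) − 1/(13.26) = -0.02413, so d_i2 = -41.44 cm; m₂ = −d_i2/d_o2 = +3.125.
m = m₁·m₂ = (-0.2401)(+3.125) = -0.750.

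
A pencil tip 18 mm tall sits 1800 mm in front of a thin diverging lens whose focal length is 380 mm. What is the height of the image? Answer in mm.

3.14 mm

For a diverging lens, f = -380 mm.
1/d_i = 1/f − 1/d_o = 1/(-380.0) − 1/(1800) = -0.003187, so d_i = -313.8 mm.
m = −d_i/d_o = +0.1743.
|h_i| = |m|·h_o = 0.1743 × 18 = 3.14 mm. The image is virtual, upright and reduced, on the same side as the object.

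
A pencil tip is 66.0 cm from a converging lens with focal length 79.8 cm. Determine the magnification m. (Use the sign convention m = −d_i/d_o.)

m = +5.78

1/d_i = 1/f − 1/d_o = 1/(79.80) − 1/(66.0) = -0.002620, so d_i = -381.7 cm.
m = −d_i/d_o = −(-381.7)/(66.0) = +5.78.
The image is virtual, upright and enlarged, on the same side as the object.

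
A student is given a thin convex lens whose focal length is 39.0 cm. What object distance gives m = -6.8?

44.7 cm

m = −d_i/d_o ⇒ d_i = −m·d_o.
1/f = 1/d_o + 1/d_i = 1/d_o − 1/(m·d_o) = (1 − 1/m)/d_o, so d_o = f(1 − 1/m) = (39.00)(1 − 1/(-6.8)) = 44.7 cm.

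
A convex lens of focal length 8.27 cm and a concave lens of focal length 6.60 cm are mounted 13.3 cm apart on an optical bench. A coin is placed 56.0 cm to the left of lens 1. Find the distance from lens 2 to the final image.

2.33 cm

Lens 1: 1/d_i1 = 1/f₁ − 1/d_o1 = 1/(8.27) − 1/(56.0) = 0.1031, so d_i1 = 9.703 cm.
The intermediate image is 9.703 cm to the right of lens 1, which is 13.3 − (9.703) = 3.597 cm to the left of lens 2, so d_o2 = +3.597 cm.
Lens 2 is diverging, so f₂ = −6.60 cm.
Lens 2: 1/d_i2 = 1/f₂ − 1/d_o2 = 1/(-6.60) − 1/(3.597) = -0.4295, so d_i2 = -2.33 cm.
The final image is virtual, 2.33 cm to the left of lens 2 (overall magnification ≈ -0.11).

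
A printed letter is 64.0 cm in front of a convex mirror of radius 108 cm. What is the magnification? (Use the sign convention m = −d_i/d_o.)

f = R/2 = 108/2 = 54.00 cm; for a convex mirror, f = -54.00 cm.
1/d_i = 1/f − 1/d_o = 1/(-54.00) − 1/(64.0) = -0.03414, so d_i = -29.29 cm.
m = −d_i/d_o = −(-29.29)/(64.0) = +0.458.
The image is virtual, upright and reduced, behind the mirror.

m = +0.458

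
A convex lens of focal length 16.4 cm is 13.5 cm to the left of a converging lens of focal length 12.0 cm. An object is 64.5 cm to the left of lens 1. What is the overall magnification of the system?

m = -0.200

Lens 1: 1/d_i1 = 1/(16.4) − 1/(64.5) = 0.04547, so d_i1 = 21.99 cm; m₁ = −d_i1/d_o1 = -0.3409.
d_o2 = 13.5 − (21.99) = -8.490 cm (virtual object).
Lens 2: 1/d_i2 = 1/(12.0) − 1/(-8.490) = 0.2011, so d_i2 = 4.972 cm; m₂ = −d_i2/d_o2 = +0.5857.
m = m₁·m₂ = (-0.3409)(+0.5857) = -0.200.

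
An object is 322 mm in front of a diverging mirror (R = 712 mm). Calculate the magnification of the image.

m = +0.525

f = R/2 = 712/2 = 356.0 mm; for a diverging mirror, f = -356.0 mm.
1/d_i = 1/f − 1/d_o = 1/(-356.0) − 1/(322) = -0.005915, so d_i = -169.1 mm.
m = −d_i/d_o = −(-169.1)/(322) = +0.525.
The image is virtual, upright and reduced, behind the mirror.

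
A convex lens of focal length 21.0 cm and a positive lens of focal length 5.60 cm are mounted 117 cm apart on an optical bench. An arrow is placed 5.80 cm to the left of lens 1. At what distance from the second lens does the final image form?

Lens 1: 1/d_i1 = 1/f₁ − 1/d_o1 = 1/(21.0) − 1/(5.80) = -0.1248, so d_i1 = -8.013 cm.
The intermediate image is 8.013 cm to the left of lens 1 (virtual), which is 117 − (-8.013) = 125.0 cm to the left of lens 2, so d_o2 = +125.0 cm.
Lens 2: 1/d_i2 = 1/f₂ − 1/d_o2 = 1/(5.60) − 1/(125.0) = 0.1706, so d_i2 = 5.86 cm.
The final image is real, 5.86 cm to the right of lens 2 (overall magnification ≈ -0.065).

5.86 cm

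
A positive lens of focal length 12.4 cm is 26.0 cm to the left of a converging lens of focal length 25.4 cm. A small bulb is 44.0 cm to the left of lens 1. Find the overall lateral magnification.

m = -0.598

Lens 1: 1/d_i1 = 1/(12.4) − 1/(44.0) = 0.05792, so d_i1 = 17.27 cm; m₁ = −d_i1/d_o1 = -0.3925.
d_o2 = 26.0 − (17.27) = 8.730 cm.
Lens 2: 1/d_i2 = 1/(25.4) − 1/(8.730) = -0.07518, so d_i2 = -13.30 cm; m₂ = −d_i2/d_o2 = +1.524.
m = m₁·m₂ = (-0.3925)(+1.524) = -0.598.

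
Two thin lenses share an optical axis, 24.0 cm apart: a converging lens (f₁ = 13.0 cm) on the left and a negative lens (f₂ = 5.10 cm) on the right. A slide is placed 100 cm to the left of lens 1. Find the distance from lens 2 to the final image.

3.26 cm

Lens 1: 1/d_i1 = 1/f₁ − 1/d_o1 = 1/(13.0) − 1/(100) = 0.06692, so d_i1 = 14.94 cm.
The intermediate image is 14.94 cm to the right of lens 1, which is 24.0 − (14.94) = 9.060 cm to the left of lens 2, so d_o2 = +9.060 cm.
Lens 2 is diverging, so f₂ = −5.10 cm.
Lens 2: 1/d_i2 = 1/f₂ − 1/d_o2 = 1/(-5.10) − 1/(9.060) = -0.3065, so d_i2 = -3.26 cm.
The final image is virtual, 3.26 cm to the left of lens 2 (overall magnification ≈ -0.054).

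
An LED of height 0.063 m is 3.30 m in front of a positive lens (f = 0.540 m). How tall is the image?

0.0123 m

1/d_i = 1/f − 1/d_o = 1/(0.5400) − 1/(3.30) = 1.549, so d_i = 0.6457 m.
m = −d_i/d_o = -0.1957.
|h_i| = |m|·h_o = 0.1957 × 0.063 = 0.0123 m. The image is real, inverted and reduced, on the far side of the lens.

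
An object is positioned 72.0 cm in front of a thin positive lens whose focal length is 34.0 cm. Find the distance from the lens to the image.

64.4 cm

Lens equation: 1/d_i = 1/f − 1/d_o = 1/(34.00) − 1/(72.0) = 0.02941 − 0.01389 = 0.01552, so d_i = 64.4 cm.
The image is real, inverted and reduced, on the far side of the lens.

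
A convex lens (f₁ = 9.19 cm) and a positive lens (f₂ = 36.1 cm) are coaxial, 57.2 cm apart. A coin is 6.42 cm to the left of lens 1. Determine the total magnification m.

Lens 1: 1/d_i1 = 1/(9.19) − 1/(6.42) = -0.04695, so d_i1 = -21.30 cm; m₁ = −d_i1/d_o1 = +3.318.
d_o2 = 57.2 − (-21.30) = 78.50 cm.
Lens 2: 1/d_i2 = 1/(36.1) − 1/(78.50) = 0.01496, so d_i2 = 66.84 cm; m₂ = −d_i2/d_o2 = -0.8514.
m = m₁·m₂ = (+3.318)(-0.8514) = -2.82.

m = -2.82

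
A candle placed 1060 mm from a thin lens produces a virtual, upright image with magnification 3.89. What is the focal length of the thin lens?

m = −d_i/d_o ⇒ d_i = −m·d_o = −(+3.89)·(1060) = -4123 mm.
1/f = 1/d_o + 1/d_i = 1/(1060) + 1/(-4123) = 0.0007009, so f = 1430 mm.
Since f is positive, the thin lens is converging.

f = 1430 mm (converging)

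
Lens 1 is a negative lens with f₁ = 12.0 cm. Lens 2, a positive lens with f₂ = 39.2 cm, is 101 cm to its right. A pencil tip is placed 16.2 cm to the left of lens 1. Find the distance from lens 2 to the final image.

61.6 cm

Lens 1 is diverging, so f₁ = −12.0 cm.
Lens 1: 1/d_i1 = 1/f₁ − 1/d_o1 = 1/(-12.0) − 1/(16.2) = -0.1451, so d_i1 = -6.894 cm.
The intermediate image is 6.894 cm to the left of lens 1 (virtual), which is 101 − (-6.894) = 107.9 cm to the left of lens 2, so d_o2 = +107.9 cm.
Lens 2: 1/d_i2 = 1/f₂ − 1/d_o2 = 1/(39.2) − 1/(107.9) = 0.01624, so d_i2 = 61.6 cm.
The final image is real, 61.6 cm to the right of lens 2 (overall magnification ≈ -0.24).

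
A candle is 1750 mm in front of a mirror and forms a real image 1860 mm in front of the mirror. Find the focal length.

f = 902 mm (concave)

Real image ⇒ d_i = +1860 mm.
1/f = 1/d_o + 1/d_i = 1/(1750) + 1/(1860) = 0.001109, so f = 902 mm.
Since f is positive, the mirror is concave.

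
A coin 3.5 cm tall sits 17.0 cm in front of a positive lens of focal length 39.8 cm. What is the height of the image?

1/d_i = 1/f − 1/d_o = 1/(39.80) − 1/(17.0) = -0.03370, so d_i = -29.68 cm.
m = −d_i/d_o = +1.746.
|h_i| = |m|·h_o = 1.746 × 3.5 = 6.11 cm. The image is virtual, upright and enlarged, on the same side as the object.

6.11 cm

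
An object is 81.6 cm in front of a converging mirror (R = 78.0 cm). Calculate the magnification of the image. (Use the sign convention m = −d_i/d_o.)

m = -0.915

f = R/2 = 78.0/2 = 39.00 cm.
1/d_i = 1/f − 1/d_o = 1/(39.00) − 1/(81.6) = 0.01339, so d_i = 74.70 cm.
m = −d_i/d_o = −(74.70)/(81.6) = -0.915.
The image is real, inverted and reduced, in front of the mirror.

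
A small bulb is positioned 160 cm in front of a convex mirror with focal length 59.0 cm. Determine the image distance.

43.1 cm

For a convex mirror, f = -59.0 cm.
Mirror equation: 1/d_i = 1/f − 1/d_o = 1/(-59.00) − 1/(160) = -0.01695 − 0.006250 = -0.02320, so d_i = -43.1 cm.
The image is virtual, upright and reduced, behind the mirror.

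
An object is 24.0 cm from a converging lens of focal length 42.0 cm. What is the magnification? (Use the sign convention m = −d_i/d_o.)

m = +2.33

1/d_i = 1/f − 1/d_o = 1/(42.00) − 1/(24.0) = -0.01786, so d_i = -56.00 cm.
m = −d_i/d_o = −(-56.00)/(24.0) = +2.33.
The image is virtual, upright and enlarged, on the same side as the object.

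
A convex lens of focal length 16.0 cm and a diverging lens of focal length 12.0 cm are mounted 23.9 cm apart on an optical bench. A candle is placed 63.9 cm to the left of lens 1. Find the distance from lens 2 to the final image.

2.11 cm

Lens 1: 1/d_i1 = 1/f₁ − 1/d_o1 = 1/(16.0) − 1/(63.9) = 0.04685, so d_i1 = 21.34 cm.
The intermediate image is 21.34 cm to the right of lens 1, which is 23.9 − (21.34) = 2.560 cm to the left of lens 2, so d_o2 = +2.560 cm.
Lens 2 is diverging, so f₂ = −12.0 cm.
Lens 2: 1/d_i2 = 1/f₂ − 1/d_o2 = 1/(-12.0) − 1/(2.560) = -0.4740, so d_i2 = -2.11 cm.
The final image is virtual, 2.11 cm to the left of lens 2 (overall magnification ≈ -0.28).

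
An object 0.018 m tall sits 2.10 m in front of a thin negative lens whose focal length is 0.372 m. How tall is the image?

0.00271 m

For a negative lens, f = -0.372 m.
1/d_i = 1/f − 1/d_o = 1/(-0.3720) − 1/(2.10) = -3.164, so d_i = -0.3160 m.
m = −d_i/d_o = +0.1505.
|h_i| = |m|·h_o = 0.1505 × 0.018 = 0.00271 m. The image is virtual, upright and reduced, on the same side as the object.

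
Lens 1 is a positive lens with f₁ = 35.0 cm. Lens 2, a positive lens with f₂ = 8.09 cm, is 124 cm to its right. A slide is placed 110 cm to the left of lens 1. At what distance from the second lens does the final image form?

Lens 1: 1/d_i1 = 1/f₁ − 1/d_o1 = 1/(35.0) − 1/(110) = 0.01948, so d_i1 = 51.33 cm.
The intermediate image is 51.33 cm to the right of lens 1, which is 124 − (51.33) = 72.67 cm to the left of lens 2, so d_o2 = +72.67 cm.
Lens 2: 1/d_i2 = 1/f₂ − 1/d_o2 = 1/(8.09) − 1/(72.67) = 0.1098, so d_i2 = 9.10 cm.
The final image is real, 9.10 cm to the right of lens 2 (overall magnification ≈ 0.058).

9.10 cm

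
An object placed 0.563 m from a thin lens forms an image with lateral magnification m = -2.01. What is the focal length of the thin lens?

f = 0.376 m (converging)

m = −d_i/d_o ⇒ d_i = −m·d_o = −(-2.01)·(0.563) = 1.132 m.
1/f = 1/d_o + 1/d_i = 1/(0.563) + 1/(1.132) = 2.660, so f = 0.376 m.
Since f is positive, the thin lens is converging.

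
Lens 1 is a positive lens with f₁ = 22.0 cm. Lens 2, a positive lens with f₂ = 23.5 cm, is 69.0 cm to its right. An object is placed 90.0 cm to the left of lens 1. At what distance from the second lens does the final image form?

Lens 1: 1/d_i1 = 1/f₁ − 1/d_o1 = 1/(22.0) − 1/(90.0) = 0.03434, so d_i1 = 29.12 cm.
The intermediate image is 29.12 cm to the right of lens 1, which is 69.0 − (29.12) = 39.88 cm to the left of lens 2, so d_o2 = +39.88 cm.
Lens 2: 1/d_i2 = 1/f₂ − 1/d_o2 = 1/(23.5) − 1/(39.88) = 0.01748, so d_i2 = 57.2 cm.
The final image is real, 57.2 cm to the right of lens 2 (overall magnification ≈ 0.46).

57.2 cm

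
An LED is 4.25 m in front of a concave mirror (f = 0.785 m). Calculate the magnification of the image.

1/d_i = 1/f − 1/d_o = 1/(0.7850) − 1/(4.25) = 1.039, so d_i = 0.9628 m.
m = −d_i/d_o = −(0.9628)/(4.25) = -0.227.
The image is real, inverted and reduced, in front of the mirror.

m = -0.227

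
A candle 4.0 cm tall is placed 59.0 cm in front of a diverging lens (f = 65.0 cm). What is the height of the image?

For a diverging lens, f = -65.0 cm.
1/d_i = 1/f − 1/d_o = 1/(-65.00) − 1/(59.0) = -0.03233, so d_i = -30.93 cm.
m = −d_i/d_o = +0.5242.
|h_i| = |m|·h_o = 0.5242 × 4.0 = 2.10 cm. The image is virtual, upright and reduced, on the same side as the object.

2.10 cm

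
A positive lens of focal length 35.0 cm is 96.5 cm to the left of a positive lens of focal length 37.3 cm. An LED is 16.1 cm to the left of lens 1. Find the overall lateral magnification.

m = -0.776

Lens 1: 1/d_i1 = 1/(35.0) − 1/(16.1) = -0.03354, so d_i1 = -29.81 cm; m₁ = −d_i1/d_o1 = +1.852.
d_o2 = 96.5 − (-29.81) = 126.3 cm.
Lens 2: 1/d_i2 = 1/(37.3) − 1/(126.3) = 0.01889, so d_i2 = 52.93 cm; m₂ = −d_i2/d_o2 = -0.4191.
m = m₁·m₂ = (+1.852)(-0.4191) = -0.776.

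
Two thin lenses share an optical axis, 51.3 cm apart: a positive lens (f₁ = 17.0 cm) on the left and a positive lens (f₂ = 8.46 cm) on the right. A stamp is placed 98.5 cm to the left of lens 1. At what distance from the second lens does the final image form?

11.7 cm

Lens 1: 1/d_i1 = 1/f₁ − 1/d_o1 = 1/(17.0) − 1/(98.5) = 0.04867, so d_i1 = 20.55 cm.
The intermediate image is 20.55 cm to the right of lens 1, which is 51.3 − (20.55) = 30.75 cm to the left of lens 2, so d_o2 = +30.75 cm.
Lens 2: 1/d_i2 = 1/f₂ − 1/d_o2 = 1/(8.46) − 1/(30.75) = 0.08568, so d_i2 = 11.7 cm.
The final image is real, 11.7 cm to the right of lens 2 (overall magnification ≈ 0.079).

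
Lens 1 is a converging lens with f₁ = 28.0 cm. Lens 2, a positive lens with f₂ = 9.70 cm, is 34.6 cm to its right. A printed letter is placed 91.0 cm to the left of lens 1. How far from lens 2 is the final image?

Lens 1: 1/d_i1 = 1/f₁ − 1/d_o1 = 1/(28.0) − 1/(91.0) = 0.02473, so d_i1 = 40.44 cm.
The intermediate image is 40.44 cm to the right of lens 1, which lies 5.840 cm to the right of lens 2 — a virtual object — so d_o2 = −5.840 cm.
Lens 2: 1/d_i2 = 1/f₂ − 1/d_o2 = 1/(9.70) − 1/(-5.840) = 0.2743, so d_i2 = 3.65 cm.
The final image is real, 3.65 cm to the right of lens 2 (overall magnification ≈ -0.28).

3.65 cm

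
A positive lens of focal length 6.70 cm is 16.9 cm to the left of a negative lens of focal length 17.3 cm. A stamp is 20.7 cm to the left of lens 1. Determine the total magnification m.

m = -0.341

Lens 1: 1/d_i1 = 1/(6.70) − 1/(20.7) = 0.1009, so d_i1 = 9.906 cm; m₁ = −d_i1/d_o1 = -0.4786.
d_o2 = 16.9 − (9.906) = 6.994 cm.
f₂ = −17.3 cm (diverging).
Lens 2: 1/d_i2 = 1/(-17.3) − 1/(6.994) = -0.2008, so d_i2 = -4.980 cm; m₂ = −d_i2/d_o2 = +0.7121.
m = m₁·m₂ = (-0.4786)(+0.7121) = -0.341.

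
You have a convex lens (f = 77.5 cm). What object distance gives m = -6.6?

m = −d_i/d_o ⇒ d_i = −m·d_o.
1/f = 1/d_o + 1/d_i = 1/d_o − 1/(m·d_o) = (1 − 1/m)/d_o, so d_o = f(1 − 1/m) = (77.50)(1 − 1/(-6.6)) = 89.2 cm.

89.2 cm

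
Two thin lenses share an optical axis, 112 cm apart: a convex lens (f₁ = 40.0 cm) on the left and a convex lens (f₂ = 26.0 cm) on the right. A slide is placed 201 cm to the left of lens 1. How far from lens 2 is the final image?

44.7 cm

Lens 1: 1/d_i1 = 1/f₁ − 1/d_o1 = 1/(40.0) − 1/(201) = 0.02002, so d_i1 = 49.94 cm.
The intermediate image is 49.94 cm to the right of lens 1, which is 112 − (49.94) = 62.06 cm to the left of lens 2, so d_o2 = +62.06 cm.
Lens 2: 1/d_i2 = 1/f₂ − 1/d_o2 = 1/(26.0) − 1/(62.06) = 0.02235, so d_i2 = 44.7 cm.
The final image is real, 44.7 cm to the right of lens 2 (overall magnification ≈ 0.18).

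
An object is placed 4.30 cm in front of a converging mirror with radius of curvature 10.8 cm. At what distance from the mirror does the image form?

21.1 cm

f = R/2 = 10.8/2 = 5.400 cm.
Mirror equation: 1/s_i = 1/f − 1/s_o = 1/(5.400) − 1/(4.30) = 0.1852 − 0.2326 = -0.04737, so s_i = -21.1 cm.
The image is virtual, upright and enlarged, behind the mirror.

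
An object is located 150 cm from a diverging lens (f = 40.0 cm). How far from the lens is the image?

31.6 cm

For a diverging lens, f = -40.0 cm.
Thin-lens equation: 1/d_i = 1/f − 1/d_o = 1/(-40.00) − 1/(150) = -0.02500 − 0.006667 = -0.03167, so d_i = -31.6 cm.
The image is virtual, upright and reduced, on the same side as the object.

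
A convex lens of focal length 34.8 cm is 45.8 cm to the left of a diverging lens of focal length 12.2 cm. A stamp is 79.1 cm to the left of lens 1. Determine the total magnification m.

m = +2.32

Lens 1: 1/d_i1 = 1/(34.8) − 1/(79.1) = 0.01609, so d_i1 = 62.14 cm; m₁ = −d_i1/d_o1 = -0.7856.
d_o2 = 45.8 − (62.14) = -16.34 cm (virtual object).
f₂ = −12.2 cm (diverging).
Lens 2: 1/d_i2 = 1/(-12.2) − 1/(-16.34) = -0.02077, so d_i2 = -48.15 cm; m₂ = −d_i2/d_o2 = -2.947.
m = m₁·m₂ = (-0.7856)(-2.947) = +2.32.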